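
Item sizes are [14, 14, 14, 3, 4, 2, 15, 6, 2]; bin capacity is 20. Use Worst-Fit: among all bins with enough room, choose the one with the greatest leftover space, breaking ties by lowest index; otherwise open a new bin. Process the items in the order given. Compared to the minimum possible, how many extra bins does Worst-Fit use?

1

Worst-Fit: [14,3] [14,4] [14,2] [15] [6,2] → 5 bins.
Total size 74; any packing needs at least ⌈74/20⌉ = 4 bins.
An optimal packing achieves that bound: [15,4] [14,6] [14,3,2] [14,2] → 4 bins.
Excess: 5 − 4 = 1.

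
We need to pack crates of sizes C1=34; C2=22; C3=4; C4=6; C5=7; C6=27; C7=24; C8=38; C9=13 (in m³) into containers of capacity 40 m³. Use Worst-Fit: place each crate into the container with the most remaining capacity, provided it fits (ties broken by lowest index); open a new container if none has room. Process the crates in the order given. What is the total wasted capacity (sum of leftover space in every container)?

25

C1 (34 m³) → container 1 (remaining 6 m³)
C2 (22 m³) → container 2 (remaining 18 m³)
C3 (4 m³) → container 2 (remaining 14 m³)
C4 (6 m³) → container 2 (remaining 8 m³)
C5 (7 m³) → container 2 (remaining 1 m³)
C6 (27 m³) → container 3 (remaining 13 m³)
C7 (24 m³) → container 4 (remaining 16 m³)
C8 (38 m³) → container 5 (remaining 2 m³)
C9 (13 m³) → container 4 (remaining 3 m³)
5 containers × 40 m³ = 200 m³; used 175 m³; unused 25 m³.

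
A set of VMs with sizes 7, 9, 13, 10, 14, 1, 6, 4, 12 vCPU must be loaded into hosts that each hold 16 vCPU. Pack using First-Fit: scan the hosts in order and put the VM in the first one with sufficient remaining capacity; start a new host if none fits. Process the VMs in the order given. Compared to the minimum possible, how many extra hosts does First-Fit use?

First-Fit: [7,9] [13,1] [10,6] [14] [4,12] → 5 hosts.
Total size 76 vCPU; any packing needs at least ⌈76/16⌉ = 5 hosts.
So 5 is already optimal.

0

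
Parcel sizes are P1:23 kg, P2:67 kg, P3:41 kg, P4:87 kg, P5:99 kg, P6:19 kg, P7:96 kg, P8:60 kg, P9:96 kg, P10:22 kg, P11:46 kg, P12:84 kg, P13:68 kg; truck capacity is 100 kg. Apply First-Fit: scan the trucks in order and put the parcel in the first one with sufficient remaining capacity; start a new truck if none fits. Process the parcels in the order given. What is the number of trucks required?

P1 (23 kg) → truck 1 (remaining 77 kg)
P2 (67 kg) → truck 1 (remaining 10 kg)
P3 (41 kg) → truck 2 (remaining 59 kg)
P4 (87 kg) → truck 3 (remaining 13 kg)
P5 (99 kg) → truck 4 (remaining 1 kg)
P6 (19 kg) → truck 2 (remaining 40 kg)
P7 (96 kg) → truck 5 (remaining 4 kg)
P8 (60 kg) → truck 6 (remaining 40 kg)
P9 (96 kg) → truck 7 (remaining 4 kg)
P10 (22 kg) → truck 2 (remaining 18 kg)
P11 (46 kg) → truck 8 (remaining 54 kg)
P12 (84 kg) → truck 9 (remaining 16 kg)
P13 (68 kg) → truck 10 (remaining 32 kg)

10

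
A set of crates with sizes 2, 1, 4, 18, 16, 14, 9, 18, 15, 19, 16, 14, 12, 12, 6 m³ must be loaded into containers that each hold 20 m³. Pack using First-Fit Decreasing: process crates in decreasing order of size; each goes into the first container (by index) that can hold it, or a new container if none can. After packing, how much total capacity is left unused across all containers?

Sorted descending: 19, 18, 18, 16, 16, 15, 14, 14, 12, 12, 9, 6, 4, 2, 1.
container 1: place 19 m³, 1 m³ left
container 2: place 18 m³, 2 m³ left
container 3: place 18 m³, 2 m³ left
container 4: place 16 m³, 4 m³ left
container 5: place 16 m³, 4 m³ left
container 6: place 15 m³, 5 m³ left
container 7: place 14 m³, 6 m³ left
container 8: place 14 m³, 6 m³ left
container 9: place 12 m³, 8 m³ left
container 10: place 12 m³, 8 m³ left
container 11: place 9 m³, 11 m³ left
container 7: place 6 m³, 0 m³ left
container 4: place 4 m³, 0 m³ left
container 2: place 2 m³, 0 m³ left
container 1: place 1 m³, 0 m³ left
11 containers × 20 m³ = 220 m³; used 176 m³; unused 44 m³.

44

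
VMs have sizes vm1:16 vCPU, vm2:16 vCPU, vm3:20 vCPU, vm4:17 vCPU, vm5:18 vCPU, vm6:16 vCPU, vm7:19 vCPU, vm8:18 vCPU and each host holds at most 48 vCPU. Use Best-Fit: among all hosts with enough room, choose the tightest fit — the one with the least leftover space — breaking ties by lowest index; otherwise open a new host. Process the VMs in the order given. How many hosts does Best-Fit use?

host 1: place vm1 (16 vCPU), 32 vCPU left
host 1: place vm2 (16 vCPU), 16 vCPU left
host 2: place vm3 (20 vCPU), 28 vCPU left
host 2: place vm4 (17 vCPU), 11 vCPU left
host 3: place vm5 (18 vCPU), 30 vCPU left
host 1: place vm6 (16 vCPU), 0 vCPU left
host 3: place vm7 (19 vCPU), 11 vCPU left
host 4: place vm8 (18 vCPU), 30 vCPU left
Final hosts: [16,16,16] [20,17] [18,19] [18].

4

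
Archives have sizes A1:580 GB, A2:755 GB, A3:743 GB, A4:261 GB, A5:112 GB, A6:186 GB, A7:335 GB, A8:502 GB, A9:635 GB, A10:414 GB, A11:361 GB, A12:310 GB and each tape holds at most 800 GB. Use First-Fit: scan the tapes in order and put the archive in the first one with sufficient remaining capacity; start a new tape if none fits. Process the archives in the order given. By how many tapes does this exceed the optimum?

1

First-Fit: [580,112] [755] [743] [261,186,335] [502] [635] [414,361] [310] → 8 tapes.
Total size 5194 GB; any packing needs at least ⌈5194/800⌉ = 7 tapes.
An optimal packing achieves that bound: [755] [743] [635,112] [580,186] [502,261] [414,361] [335,310] → 7 tapes.
Excess: 8 − 7 = 1.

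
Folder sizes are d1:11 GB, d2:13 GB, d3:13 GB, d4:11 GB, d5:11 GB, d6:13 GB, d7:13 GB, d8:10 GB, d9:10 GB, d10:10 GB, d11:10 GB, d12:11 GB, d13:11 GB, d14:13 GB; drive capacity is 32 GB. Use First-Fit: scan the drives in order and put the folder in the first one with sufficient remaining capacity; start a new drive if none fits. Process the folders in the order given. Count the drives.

7

d1 (11 GB) → drive 1 (remaining 21 GB)
d2 (13 GB) → drive 1 (remaining 8 GB)
d3 (13 GB) → drive 2 (remaining 19 GB)
d4 (11 GB) → drive 2 (remaining 8 GB)
d5 (11 GB) → drive 3 (remaining 21 GB)
d6 (13 GB) → drive 3 (remaining 8 GB)
d7 (13 GB) → drive 4 (remaining 19 GB)
d8 (10 GB) → drive 4 (remaining 9 GB)
d9 (10 GB) → drive 5 (remaining 22 GB)
d10 (10 GB) → drive 5 (remaining 12 GB)
d11 (10 GB) → drive 5 (remaining 2 GB)
d12 (11 GB) → drive 6 (remaining 21 GB)
d13 (11 GB) → drive 6 (remaining 10 GB)
d14 (13 GB) → drive 7 (remaining 19 GB)
Final drives: [11,13] [13,11] [11,13] [13,10] [10,10,10] [11,11] [13].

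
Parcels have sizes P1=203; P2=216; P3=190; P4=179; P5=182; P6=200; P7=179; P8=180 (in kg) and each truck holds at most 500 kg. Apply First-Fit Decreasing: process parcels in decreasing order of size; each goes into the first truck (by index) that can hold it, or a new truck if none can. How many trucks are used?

Sorted descending: 216, 203, 200, 190, 182, 180, 179, 179.
Put 216 kg in truck 1; 284 kg remain.
Put 203 kg in truck 1; 81 kg remain.
Put 200 kg in truck 2; 300 kg remain.
Put 190 kg in truck 2; 110 kg remain.
Put 182 kg in truck 3; 318 kg remain.
Put 180 kg in truck 3; 138 kg remain.
Put 179 kg in truck 4; 321 kg remain.
Put 179 kg in truck 4; 142 kg remain.

4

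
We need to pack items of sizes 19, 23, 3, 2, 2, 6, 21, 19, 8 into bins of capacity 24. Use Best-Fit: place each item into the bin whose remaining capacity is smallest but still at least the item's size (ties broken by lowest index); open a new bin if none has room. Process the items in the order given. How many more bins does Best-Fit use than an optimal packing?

Best-Fit: [19,3,2] [23] [2,6,8] [21] [19] → 5 bins.
Total size 103; any packing needs at least ⌈103/24⌉ = 5 bins.
So 5 is already optimal.

0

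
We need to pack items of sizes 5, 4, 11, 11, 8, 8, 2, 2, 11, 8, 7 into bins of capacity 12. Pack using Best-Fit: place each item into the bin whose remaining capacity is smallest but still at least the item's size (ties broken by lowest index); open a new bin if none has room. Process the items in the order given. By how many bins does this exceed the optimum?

Best-Fit: [5,4,2] [11] [11] [8,2] [8] [11] [8] [7] → 8 bins.
Total size 77; any packing needs at least ⌈77/12⌉ = 7 bins.
An optimal packing achieves that bound: [11] [11] [11] [8,4] [8,2,2] [8] [7,5] → 7 bins.
Excess: 8 − 7 = 1.

1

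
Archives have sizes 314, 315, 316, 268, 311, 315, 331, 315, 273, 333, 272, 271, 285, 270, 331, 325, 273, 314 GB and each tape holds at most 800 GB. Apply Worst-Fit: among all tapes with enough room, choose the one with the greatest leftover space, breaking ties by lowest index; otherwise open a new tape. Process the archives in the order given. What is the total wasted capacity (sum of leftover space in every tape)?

Put 314 GB in tape 1; 486 GB remain.
Put 315 GB in tape 1; 171 GB remain.
Put 316 GB in tape 2; 484 GB remain.
Put 268 GB in tape 2; 216 GB remain.
Put 311 GB in tape 3; 489 GB remain.
Put 315 GB in tape 3; 174 GB remain.
Put 331 GB in tape 4; 469 GB remain.
Put 315 GB in tape 4; 154 GB remain.
Put 273 GB in tape 5; 527 GB remain.
Put 333 GB in tape 5; 194 GB remain.
Put 272 GB in tape 6; 528 GB remain.
Put 271 GB in tape 6; 257 GB remain.
Put 285 GB in tape 7; 515 GB remain.
Put 270 GB in tape 7; 245 GB remain.
Put 331 GB in tape 8; 469 GB remain.
Put 325 GB in tape 8; 144 GB remain.
Put 273 GB in tape 9; 527 GB remain.
Put 314 GB in tape 9; 213 GB remain.
9 tapes × 800 GB = 7200 GB; used 5432 GB; unused 1768 GB.

1768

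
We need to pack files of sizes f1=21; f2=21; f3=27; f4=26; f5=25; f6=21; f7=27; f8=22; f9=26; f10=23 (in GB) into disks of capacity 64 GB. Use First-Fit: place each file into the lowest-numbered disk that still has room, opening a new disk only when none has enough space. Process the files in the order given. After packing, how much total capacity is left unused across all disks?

81

disk 1: place f1 (21 GB), 43 GB left
disk 1: place f2 (21 GB), 22 GB left
disk 2: place f3 (27 GB), 37 GB left
disk 2: place f4 (26 GB), 11 GB left
disk 3: place f5 (25 GB), 39 GB left
disk 1: place f6 (21 GB), 1 GB left
disk 3: place f7 (27 GB), 12 GB left
disk 4: place f8 (22 GB), 42 GB left
disk 4: place f9 (26 GB), 16 GB left
disk 5: place f10 (23 GB), 41 GB left
5 disks × 64 GB = 320 GB; used 239 GB; unused 81 GB.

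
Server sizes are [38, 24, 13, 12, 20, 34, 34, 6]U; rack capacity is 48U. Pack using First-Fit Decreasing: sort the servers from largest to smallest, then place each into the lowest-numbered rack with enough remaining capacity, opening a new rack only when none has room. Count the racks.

4

Sorted descending: 38, 34, 34, 24, 20, 13, 12, 6.
rack 1: place 38U, 10U left
rack 2: place 34U, 14U left
rack 3: place 34U, 14U left
rack 4: place 24U, 24U left
rack 4: place 20U, 4U left
rack 2: place 13U, 1U left
rack 3: place 12U, 2U left
rack 1: place 6U, 4U left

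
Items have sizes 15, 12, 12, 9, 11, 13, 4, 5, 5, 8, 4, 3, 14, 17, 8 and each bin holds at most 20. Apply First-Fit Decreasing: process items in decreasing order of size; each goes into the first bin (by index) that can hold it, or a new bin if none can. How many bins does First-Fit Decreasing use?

Sorted descending: 17, 15, 14, 13, 12, 12, 11, 9, 8, 8, 5, 5, 4, 4, 3.
17 → bin 1 (remaining 3)
15 → bin 2 (remaining 5)
14 → bin 3 (remaining 6)
13 → bin 4 (remaining 7)
12 → bin 5 (remaining 8)
12 → bin 6 (remaining 8)
11 → bin 7 (remaining 9)
9 → bin 7 (remaining 0)
8 → bin 5 (remaining 0)
8 → bin 6 (remaining 0)
5 → bin 2 (remaining 0)
5 → bin 3 (remaining 1)
4 → bin 4 (remaining 3)
4 → bin 8 (remaining 16)
3 → bin 1 (remaining 0)

8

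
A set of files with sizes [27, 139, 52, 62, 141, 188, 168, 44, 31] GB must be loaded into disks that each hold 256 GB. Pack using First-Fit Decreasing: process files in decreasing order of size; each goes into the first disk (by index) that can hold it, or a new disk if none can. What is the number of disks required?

Sorted descending: 188, 168, 141, 139, 62, 52, 44, 31, 27.
disk 1: place 188 GB, 68 GB left
disk 2: place 168 GB, 88 GB left
disk 3: place 141 GB, 115 GB left
disk 4: place 139 GB, 117 GB left
disk 1: place 62 GB, 6 GB left
disk 2: place 52 GB, 36 GB left
disk 3: place 44 GB, 71 GB left
disk 2: place 31 GB, 5 GB left
disk 3: place 27 GB, 44 GB left

4 disks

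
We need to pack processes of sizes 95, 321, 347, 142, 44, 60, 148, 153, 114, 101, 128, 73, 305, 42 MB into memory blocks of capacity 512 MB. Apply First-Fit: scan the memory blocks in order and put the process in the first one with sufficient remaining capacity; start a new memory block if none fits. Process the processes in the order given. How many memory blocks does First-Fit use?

Put 95 MB in memory block 1; 417 MB remain.
Put 321 MB in memory block 1; 96 MB remain.
Put 347 MB in memory block 2; 165 MB remain.
Put 142 MB in memory block 2; 23 MB remain.
Put 44 MB in memory block 1; 52 MB remain.
Put 60 MB in memory block 3; 452 MB remain.
Put 148 MB in memory block 3; 304 MB remain.
Put 153 MB in memory block 3; 151 MB remain.
Put 114 MB in memory block 3; 37 MB remain.
Put 101 MB in memory block 4; 411 MB remain.
Put 128 MB in memory block 4; 283 MB remain.
Put 73 MB in memory block 4; 210 MB remain.
Put 305 MB in memory block 5; 207 MB remain.
Put 42 MB in memory block 1; 10 MB remain.
Final memory blocks: [95,321,44,42] [347,142] [60,148,153,114] [101,128,73] [305].

5 memory blocks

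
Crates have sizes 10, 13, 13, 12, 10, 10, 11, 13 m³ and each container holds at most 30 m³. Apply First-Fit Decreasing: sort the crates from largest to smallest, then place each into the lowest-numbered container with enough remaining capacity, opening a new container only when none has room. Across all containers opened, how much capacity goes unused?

Sorted descending: 13, 13, 13, 12, 11, 10, 10, 10.
container 1: place 13 m³, 17 m³ left
container 1: place 13 m³, 4 m³ left
container 2: place 13 m³, 17 m³ left
container 2: place 12 m³, 5 m³ left
container 3: place 11 m³, 19 m³ left
container 3: place 10 m³, 9 m³ left
container 4: place 10 m³, 20 m³ left
container 4: place 10 m³, 10 m³ left
4 containers × 30 m³ = 120 m³; used 92 m³; unused 28 m³.

28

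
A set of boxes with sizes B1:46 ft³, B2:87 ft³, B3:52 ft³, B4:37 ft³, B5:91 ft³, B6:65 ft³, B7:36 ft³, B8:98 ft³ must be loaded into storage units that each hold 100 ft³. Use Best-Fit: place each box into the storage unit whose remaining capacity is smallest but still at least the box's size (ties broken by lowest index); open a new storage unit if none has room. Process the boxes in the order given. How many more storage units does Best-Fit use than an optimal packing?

0

Best-Fit: [46,52] [87] [37,36] [91] [65] [98] → 6 storage units.
Total size 512 ft³; any packing needs at least ⌈512/100⌉ = 6 storage units.
So 6 is already optimal.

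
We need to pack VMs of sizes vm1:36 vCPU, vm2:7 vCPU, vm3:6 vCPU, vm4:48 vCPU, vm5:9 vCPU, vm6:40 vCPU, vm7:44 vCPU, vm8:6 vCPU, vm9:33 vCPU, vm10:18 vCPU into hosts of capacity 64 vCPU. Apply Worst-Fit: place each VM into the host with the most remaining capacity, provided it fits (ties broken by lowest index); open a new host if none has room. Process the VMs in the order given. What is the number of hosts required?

vm1 (36 vCPU) → host 1 (remaining 28 vCPU)
vm2 (7 vCPU) → host 1 (remaining 21 vCPU)
vm3 (6 vCPU) → host 1 (remaining 15 vCPU)
vm4 (48 vCPU) → host 2 (remaining 16 vCPU)
vm5 (9 vCPU) → host 2 (remaining 7 vCPU)
vm6 (40 vCPU) → host 3 (remaining 24 vCPU)
vm7 (44 vCPU) → host 4 (remaining 20 vCPU)
vm8 (6 vCPU) → host 3 (remaining 18 vCPU)
vm9 (33 vCPU) → host 5 (remaining 31 vCPU)
vm10 (18 vCPU) → host 5 (remaining 13 vCPU)

5 hosts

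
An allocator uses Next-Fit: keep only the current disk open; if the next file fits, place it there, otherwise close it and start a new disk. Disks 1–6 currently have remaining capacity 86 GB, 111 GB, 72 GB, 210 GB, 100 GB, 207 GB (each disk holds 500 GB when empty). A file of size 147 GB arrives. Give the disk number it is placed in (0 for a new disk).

6

Next-Fit only looks at disk 6, which has 207 GB free.
147 GB fits there.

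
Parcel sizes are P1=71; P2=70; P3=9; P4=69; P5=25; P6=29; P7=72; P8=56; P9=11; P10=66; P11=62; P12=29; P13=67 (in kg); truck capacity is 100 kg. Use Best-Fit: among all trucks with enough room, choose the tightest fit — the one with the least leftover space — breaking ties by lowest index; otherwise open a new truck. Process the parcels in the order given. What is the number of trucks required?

8

Put P1 (71 kg) in truck 1; 29 kg remain.
Put P2 (70 kg) in truck 2; 30 kg remain.
Put P3 (9 kg) in truck 1; 20 kg remain.
Put P4 (69 kg) in truck 3; 31 kg remain.
Put P5 (25 kg) in truck 2; 5 kg remain.
Put P6 (29 kg) in truck 3; 2 kg remain.
Put P7 (72 kg) in truck 4; 28 kg remain.
Put P8 (56 kg) in truck 5; 44 kg remain.
Put P9 (11 kg) in truck 1; 9 kg remain.
Put P10 (66 kg) in truck 6; 34 kg remain.
Put P11 (62 kg) in truck 7; 38 kg remain.
Put P12 (29 kg) in truck 6; 5 kg remain.
Put P13 (67 kg) in truck 8; 33 kg remain.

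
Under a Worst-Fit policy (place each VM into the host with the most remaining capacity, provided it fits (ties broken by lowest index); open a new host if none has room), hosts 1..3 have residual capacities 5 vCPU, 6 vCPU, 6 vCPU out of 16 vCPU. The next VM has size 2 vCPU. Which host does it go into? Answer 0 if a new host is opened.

2

Hosts with room: host 1 (5 vCPU), host 2 (6 vCPU), host 3 (6 vCPU).
Most room is host 2 with 6 vCPU free.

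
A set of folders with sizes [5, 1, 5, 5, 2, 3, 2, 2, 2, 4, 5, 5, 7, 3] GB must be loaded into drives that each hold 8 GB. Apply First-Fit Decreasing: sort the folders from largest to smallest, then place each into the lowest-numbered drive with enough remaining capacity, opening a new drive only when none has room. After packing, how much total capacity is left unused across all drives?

Sorted descending: 7, 5, 5, 5, 5, 5, 4, 3, 3, 2, 2, 2, 2, 1.
7 GB → drive 1 (remaining 1 GB)
5 GB → drive 2 (remaining 3 GB)
5 GB → drive 3 (remaining 3 GB)
5 GB → drive 4 (remaining 3 GB)
5 GB → drive 5 (remaining 3 GB)
5 GB → drive 6 (remaining 3 GB)
4 GB → drive 7 (remaining 4 GB)
3 GB → drive 2 (remaining 0 GB)
3 GB → drive 3 (remaining 0 GB)
2 GB → drive 4 (remaining 1 GB)
2 GB → drive 5 (remaining 1 GB)
2 GB → drive 6 (remaining 1 GB)
2 GB → drive 7 (remaining 2 GB)
1 GB → drive 1 (remaining 0 GB)
7 drives × 8 GB = 56 GB; used 51 GB; unused 5 GB.

5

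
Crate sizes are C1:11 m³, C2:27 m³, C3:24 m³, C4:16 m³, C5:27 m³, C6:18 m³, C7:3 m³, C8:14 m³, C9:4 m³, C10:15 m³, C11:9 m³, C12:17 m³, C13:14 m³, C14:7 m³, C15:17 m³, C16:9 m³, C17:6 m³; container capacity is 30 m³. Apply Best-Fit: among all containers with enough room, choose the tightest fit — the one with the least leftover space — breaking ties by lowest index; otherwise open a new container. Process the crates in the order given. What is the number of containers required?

9

C1 (11 m³) → container 1 (remaining 19 m³)
C2 (27 m³) → container 2 (remaining 3 m³)
C3 (24 m³) → container 3 (remaining 6 m³)
C4 (16 m³) → container 1 (remaining 3 m³)
C5 (27 m³) → container 4 (remaining 3 m³)
C6 (18 m³) → container 5 (remaining 12 m³)
C7 (3 m³) → container 1 (remaining 0 m³)
C8 (14 m³) → container 6 (remaining 16 m³)
C9 (4 m³) → container 3 (remaining 2 m³)
C10 (15 m³) → container 6 (remaining 1 m³)
C11 (9 m³) → container 5 (remaining 3 m³)
C12 (17 m³) → container 7 (remaining 13 m³)
C13 (14 m³) → container 8 (remaining 16 m³)
C14 (7 m³) → container 7 (remaining 6 m³)
C15 (17 m³) → container 9 (remaining 13 m³)
C16 (9 m³) → container 9 (remaining 4 m³)
C17 (6 m³) → container 7 (remaining 0 m³)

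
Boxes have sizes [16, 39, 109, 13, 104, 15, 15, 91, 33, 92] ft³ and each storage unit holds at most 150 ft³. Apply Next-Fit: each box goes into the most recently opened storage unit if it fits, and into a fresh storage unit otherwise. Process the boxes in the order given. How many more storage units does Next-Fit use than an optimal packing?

Next-Fit: [16,39] [109,13] [104,15,15] [91,33] [92] → 5 storage units.
Total size 527 ft³; any packing needs at least ⌈527/150⌉ = 4 storage units.
An optimal packing achieves that bound: [109,39] [104,33,13] [92,16,15,15] [91] → 4 storage units.
Excess: 5 − 4 = 1.

1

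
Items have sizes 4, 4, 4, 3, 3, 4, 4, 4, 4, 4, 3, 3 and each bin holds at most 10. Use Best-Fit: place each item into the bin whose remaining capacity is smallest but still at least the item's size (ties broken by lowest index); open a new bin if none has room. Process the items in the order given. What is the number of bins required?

5

Put 4 in bin 1; 6 remain.
Put 4 in bin 1; 2 remain.
Put 4 in bin 2; 6 remain.
Put 3 in bin 2; 3 remain.
Put 3 in bin 2; 0 remain.
Put 4 in bin 3; 6 remain.
Put 4 in bin 3; 2 remain.
Put 4 in bin 4; 6 remain.
Put 4 in bin 4; 2 remain.
Put 4 in bin 5; 6 remain.
Put 3 in bin 5; 3 remain.
Put 3 in bin 5; 0 remain.
Final bins: [4,4] [4,3,3] [4,4] [4,4] [4,3,3].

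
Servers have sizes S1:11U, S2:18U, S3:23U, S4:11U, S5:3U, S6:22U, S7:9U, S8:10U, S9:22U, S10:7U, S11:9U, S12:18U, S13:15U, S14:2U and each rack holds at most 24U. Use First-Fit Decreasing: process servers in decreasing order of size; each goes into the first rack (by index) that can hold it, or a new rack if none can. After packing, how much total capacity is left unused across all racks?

36

Sorted descending: 23, 22, 22, 18, 18, 15, 11, 11, 10, 9, 9, 7, 3, 2.
rack 1: place 23U, 1U left
rack 2: place 22U, 2U left
rack 3: place 22U, 2U left
rack 4: place 18U, 6U left
rack 5: place 18U, 6U left
rack 6: place 15U, 9U left
rack 7: place 11U, 13U left
rack 7: place 11U, 2U left
rack 8: place 10U, 14U left
rack 6: place 9U, 0U left
rack 8: place 9U, 5U left
rack 9: place 7U, 17U left
rack 4: place 3U, 3U left
rack 2: place 2U, 0U left
9 racks × 24U = 216U; used 180U; unused 36U.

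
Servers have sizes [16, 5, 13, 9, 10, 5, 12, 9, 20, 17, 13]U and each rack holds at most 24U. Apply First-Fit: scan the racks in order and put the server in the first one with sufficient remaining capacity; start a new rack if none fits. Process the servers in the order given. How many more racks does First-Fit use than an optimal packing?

1

First-Fit: [16,5] [13,9] [10,5,9] [12] [20] [17] [13] → 7 racks.
Total size 129U; any packing needs at least ⌈129/24⌉ = 6 racks.
An optimal packing achieves that bound: [20] [17,5] [16,5] [13,10] [13,9] [12,9] → 6 racks.
Excess: 7 − 6 = 1.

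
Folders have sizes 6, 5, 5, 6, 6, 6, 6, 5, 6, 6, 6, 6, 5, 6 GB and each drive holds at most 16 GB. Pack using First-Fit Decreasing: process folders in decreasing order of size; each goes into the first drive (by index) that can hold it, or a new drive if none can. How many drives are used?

7

Sorted descending: 6, 6, 6, 6, 6, 6, 6, 6, 6, 6, 5, 5, 5, 5.
drive 1: place 6 GB, 10 GB left
drive 1: place 6 GB, 4 GB left
drive 2: place 6 GB, 10 GB left
drive 2: place 6 GB, 4 GB left
drive 3: place 6 GB, 10 GB left
drive 3: place 6 GB, 4 GB left
drive 4: place 6 GB, 10 GB left
drive 4: place 6 GB, 4 GB left
drive 5: place 6 GB, 10 GB left
drive 5: place 6 GB, 4 GB left
drive 6: place 5 GB, 11 GB left
drive 6: place 5 GB, 6 GB left
drive 6: place 5 GB, 1 GB left
drive 7: place 5 GB, 11 GB left
Final drives: [6,6] [6,6] [6,6] [6,6] [6,6] [5,5,5] [5].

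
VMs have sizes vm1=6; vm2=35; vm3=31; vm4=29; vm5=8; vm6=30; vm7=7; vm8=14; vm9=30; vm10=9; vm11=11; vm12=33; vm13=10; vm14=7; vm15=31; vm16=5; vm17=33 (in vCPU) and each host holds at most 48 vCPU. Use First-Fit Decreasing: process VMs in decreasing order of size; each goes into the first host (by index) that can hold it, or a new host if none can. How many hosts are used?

Sorted descending: 35, 33, 33, 31, 31, 30, 30, 29, 14, 11, 10, 9, 8, 7, 7, 6, 5.
host 1: place 35 vCPU, 13 vCPU left
host 2: place 33 vCPU, 15 vCPU left
host 3: place 33 vCPU, 15 vCPU left
host 4: place 31 vCPU, 17 vCPU left
host 5: place 31 vCPU, 17 vCPU left
host 6: place 30 vCPU, 18 vCPU left
host 7: place 30 vCPU, 18 vCPU left
host 8: place 29 vCPU, 19 vCPU left
host 2: place 14 vCPU, 1 vCPU left
host 1: place 11 vCPU, 2 vCPU left
host 3: place 10 vCPU, 5 vCPU left
host 4: place 9 vCPU, 8 vCPU left
host 4: place 8 vCPU, 0 vCPU left
host 5: place 7 vCPU, 10 vCPU left
host 5: place 7 vCPU, 3 vCPU left
host 6: place 6 vCPU, 12 vCPU left
host 3: place 5 vCPU, 0 vCPU left

8 hosts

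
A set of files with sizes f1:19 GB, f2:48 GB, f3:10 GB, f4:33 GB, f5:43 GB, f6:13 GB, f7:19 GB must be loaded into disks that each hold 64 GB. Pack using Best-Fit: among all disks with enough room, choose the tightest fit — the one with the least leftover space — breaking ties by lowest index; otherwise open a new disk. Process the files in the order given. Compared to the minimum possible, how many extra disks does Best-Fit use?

Best-Fit: [19,33] [48,10] [43,13] [19] → 4 disks.
Total size 185 GB; any packing needs at least ⌈185/64⌉ = 3 disks.
An optimal packing achieves that bound: [48,13] [43,19] [33,19,10] → 3 disks.
Excess: 4 − 3 = 1.

1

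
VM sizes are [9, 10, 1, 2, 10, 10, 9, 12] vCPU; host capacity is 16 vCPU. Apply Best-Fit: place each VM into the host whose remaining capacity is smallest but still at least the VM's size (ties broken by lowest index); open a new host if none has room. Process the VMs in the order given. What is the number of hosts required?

6 hosts

host 1: place 9 vCPU, 7 vCPU left
host 2: place 10 vCPU, 6 vCPU left
host 2: place 1 vCPU, 5 vCPU left
host 2: place 2 vCPU, 3 vCPU left
host 3: place 10 vCPU, 6 vCPU left
host 4: place 10 vCPU, 6 vCPU left
host 5: place 9 vCPU, 7 vCPU left
host 6: place 12 vCPU, 4 vCPU left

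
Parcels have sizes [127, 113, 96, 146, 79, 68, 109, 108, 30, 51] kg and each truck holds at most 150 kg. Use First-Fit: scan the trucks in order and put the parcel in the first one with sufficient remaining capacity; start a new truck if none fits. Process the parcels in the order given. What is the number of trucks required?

7

truck 1: place 127 kg, 23 kg left
truck 2: place 113 kg, 37 kg left
truck 3: place 96 kg, 54 kg left
truck 4: place 146 kg, 4 kg left
truck 5: place 79 kg, 71 kg left
truck 5: place 68 kg, 3 kg left
truck 6: place 109 kg, 41 kg left
truck 7: place 108 kg, 42 kg left
truck 2: place 30 kg, 7 kg left
truck 3: place 51 kg, 3 kg left
Final trucks: [127] [113,30] [96,51] [146] [79,68] [109] [108].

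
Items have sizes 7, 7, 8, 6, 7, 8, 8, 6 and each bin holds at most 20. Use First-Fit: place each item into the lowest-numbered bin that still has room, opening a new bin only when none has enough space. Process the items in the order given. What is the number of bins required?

4 bins

7 → bin 1 (remaining 13)
7 → bin 1 (remaining 6)
8 → bin 2 (remaining 12)
6 → bin 1 (remaining 0)
7 → bin 2 (remaining 5)
8 → bin 3 (remaining 12)
8 → bin 3 (remaining 4)
6 → bin 4 (remaining 14)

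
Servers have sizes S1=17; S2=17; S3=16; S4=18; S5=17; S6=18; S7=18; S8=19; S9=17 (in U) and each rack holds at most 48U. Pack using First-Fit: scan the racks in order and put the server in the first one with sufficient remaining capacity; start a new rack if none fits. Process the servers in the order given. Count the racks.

Put S1 (17U) in rack 1; 31U remain.
Put S2 (17U) in rack 1; 14U remain.
Put S3 (16U) in rack 2; 32U remain.
Put S4 (18U) in rack 2; 14U remain.
Put S5 (17U) in rack 3; 31U remain.
Put S6 (18U) in rack 3; 13U remain.
Put S7 (18U) in rack 4; 30U remain.
Put S8 (19U) in rack 4; 11U remain.
Put S9 (17U) in rack 5; 31U remain.
Final racks: [17,17] [16,18] [17,18] [18,19] [17].

5 racks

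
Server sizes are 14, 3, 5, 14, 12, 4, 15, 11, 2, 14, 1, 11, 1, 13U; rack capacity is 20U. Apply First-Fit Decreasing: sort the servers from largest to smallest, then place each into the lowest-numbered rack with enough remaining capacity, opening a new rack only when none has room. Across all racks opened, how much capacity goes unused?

Sorted descending: 15, 14, 14, 14, 13, 12, 11, 11, 5, 4, 3, 2, 1, 1.
15U → rack 1 (remaining 5U)
14U → rack 2 (remaining 6U)
14U → rack 3 (remaining 6U)
14U → rack 4 (remaining 6U)
13U → rack 5 (remaining 7U)
12U → rack 6 (remaining 8U)
11U → rack 7 (remaining 9U)
11U → rack 8 (remaining 9U)
5U → rack 1 (remaining 0U)
4U → rack 2 (remaining 2U)
3U → rack 3 (remaining 3U)
2U → rack 2 (remaining 0U)
1U → rack 3 (remaining 2U)
1U → rack 3 (remaining 1U)
8 racks × 20U = 160U; used 120U; unused 40U.

40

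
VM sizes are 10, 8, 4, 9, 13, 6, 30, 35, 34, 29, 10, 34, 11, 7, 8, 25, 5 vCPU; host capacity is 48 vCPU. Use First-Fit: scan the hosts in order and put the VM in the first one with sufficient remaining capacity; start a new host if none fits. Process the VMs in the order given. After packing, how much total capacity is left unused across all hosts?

58

Put 10 vCPU in host 1; 38 vCPU remain.
Put 8 vCPU in host 1; 30 vCPU remain.
Put 4 vCPU in host 1; 26 vCPU remain.
Put 9 vCPU in host 1; 17 vCPU remain.
Put 13 vCPU in host 1; 4 vCPU remain.
Put 6 vCPU in host 2; 42 vCPU remain.
Put 30 vCPU in host 2; 12 vCPU remain.
Put 35 vCPU in host 3; 13 vCPU remain.
Put 34 vCPU in host 4; 14 vCPU remain.
Put 29 vCPU in host 5; 19 vCPU remain.
Put 10 vCPU in host 2; 2 vCPU remain.
Put 34 vCPU in host 6; 14 vCPU remain.
Put 11 vCPU in host 3; 2 vCPU remain.
Put 7 vCPU in host 4; 7 vCPU remain.
Put 8 vCPU in host 5; 11 vCPU remain.
Put 25 vCPU in host 7; 23 vCPU remain.
Put 5 vCPU in host 4; 2 vCPU remain.
7 hosts × 48 vCPU = 336 vCPU; used 278 vCPU; unused 58 vCPU.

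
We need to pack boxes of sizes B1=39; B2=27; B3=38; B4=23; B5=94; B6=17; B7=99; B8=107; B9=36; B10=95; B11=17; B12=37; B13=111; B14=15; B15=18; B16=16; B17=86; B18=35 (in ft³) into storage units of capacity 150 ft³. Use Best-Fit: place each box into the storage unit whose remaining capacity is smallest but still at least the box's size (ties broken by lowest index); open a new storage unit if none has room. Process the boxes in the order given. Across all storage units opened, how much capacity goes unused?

140

Put B1 (39 ft³) in storage unit 1; 111 ft³ remain.
Put B2 (27 ft³) in storage unit 1; 84 ft³ remain.
Put B3 (38 ft³) in storage unit 1; 46 ft³ remain.
Put B4 (23 ft³) in storage unit 1; 23 ft³ remain.
Put B5 (94 ft³) in storage unit 2; 56 ft³ remain.
Put B6 (17 ft³) in storage unit 1; 6 ft³ remain.
Put B7 (99 ft³) in storage unit 3; 51 ft³ remain.
Put B8 (107 ft³) in storage unit 4; 43 ft³ remain.
Put B9 (36 ft³) in storage unit 4; 7 ft³ remain.
Put B10 (95 ft³) in storage unit 5; 55 ft³ remain.
Put B11 (17 ft³) in storage unit 3; 34 ft³ remain.
Put B12 (37 ft³) in storage unit 5; 18 ft³ remain.
Put B13 (111 ft³) in storage unit 6; 39 ft³ remain.
Put B14 (15 ft³) in storage unit 5; 3 ft³ remain.
Put B15 (18 ft³) in storage unit 3; 16 ft³ remain.
Put B16 (16 ft³) in storage unit 3; 0 ft³ remain.
Put B17 (86 ft³) in storage unit 7; 64 ft³ remain.
Put B18 (35 ft³) in storage unit 6; 4 ft³ remain.
7 storage units × 150 ft³ = 1050 ft³; used 910 ft³; unused 140 ft³.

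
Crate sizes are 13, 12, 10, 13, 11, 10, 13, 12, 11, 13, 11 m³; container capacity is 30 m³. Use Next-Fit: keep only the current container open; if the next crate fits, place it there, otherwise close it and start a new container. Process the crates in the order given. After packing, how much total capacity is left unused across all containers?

51

Put 13 m³ in container 1; 17 m³ remain.
Put 12 m³ in container 1; 5 m³ remain.
Put 10 m³ in container 2; 20 m³ remain.
Put 13 m³ in container 2; 7 m³ remain.
Put 11 m³ in container 3; 19 m³ remain.
Put 10 m³ in container 3; 9 m³ remain.
Put 13 m³ in container 4; 17 m³ remain.
Put 12 m³ in container 4; 5 m³ remain.
Put 11 m³ in container 5; 19 m³ remain.
Put 13 m³ in container 5; 6 m³ remain.
Put 11 m³ in container 6; 19 m³ remain.
6 containers × 30 m³ = 180 m³; used 129 m³; unused 51 m³.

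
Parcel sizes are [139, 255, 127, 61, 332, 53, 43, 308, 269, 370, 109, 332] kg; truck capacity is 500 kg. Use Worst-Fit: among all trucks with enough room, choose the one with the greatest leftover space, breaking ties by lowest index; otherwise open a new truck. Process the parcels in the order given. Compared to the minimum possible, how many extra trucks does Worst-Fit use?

Worst-Fit: [139,255] [127,61,53,43] [332] [308] [269,109] [370] [332] → 7 trucks.
6 parcels exceed 250 kg (half the capacity), and no two of those can share a truck, so at least 6 trucks are needed.
An optimal packing achieves that bound: [370,127] [332,139] [332,109,53] [308,61,43] [269] [255] → 6 trucks.
Excess: 7 − 6 = 1.

1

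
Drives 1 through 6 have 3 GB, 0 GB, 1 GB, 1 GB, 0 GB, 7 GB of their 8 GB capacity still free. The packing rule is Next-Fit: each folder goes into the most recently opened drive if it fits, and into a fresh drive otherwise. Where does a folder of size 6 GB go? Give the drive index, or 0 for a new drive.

Next-Fit only looks at drive 6, which has 7 GB free.
6 GB fits there.

6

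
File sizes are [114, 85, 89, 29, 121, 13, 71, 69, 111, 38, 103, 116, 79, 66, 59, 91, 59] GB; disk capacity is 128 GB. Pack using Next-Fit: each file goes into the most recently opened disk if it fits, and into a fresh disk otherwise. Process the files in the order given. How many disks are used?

14 disks

114 GB → disk 1 (remaining 14 GB)
85 GB → disk 2 (remaining 43 GB)
89 GB → disk 3 (remaining 39 GB)
29 GB → disk 3 (remaining 10 GB)
121 GB → disk 4 (remaining 7 GB)
13 GB → disk 5 (remaining 115 GB)
71 GB → disk 5 (remaining 44 GB)
69 GB → disk 6 (remaining 59 GB)
111 GB → disk 7 (remaining 17 GB)
38 GB → disk 8 (remaining 90 GB)
103 GB → disk 9 (remaining 25 GB)
116 GB → disk 10 (remaining 12 GB)
79 GB → disk 11 (remaining 49 GB)
66 GB → disk 12 (remaining 62 GB)
59 GB → disk 12 (remaining 3 GB)
91 GB → disk 13 (remaining 37 GB)
59 GB → disk 14 (remaining 69 GB)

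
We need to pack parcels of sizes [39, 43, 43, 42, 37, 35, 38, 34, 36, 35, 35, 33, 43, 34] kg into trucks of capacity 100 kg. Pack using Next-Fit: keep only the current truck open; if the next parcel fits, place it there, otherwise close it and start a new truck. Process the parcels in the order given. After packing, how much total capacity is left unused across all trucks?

39 kg → truck 1 (remaining 61 kg)
43 kg → truck 1 (remaining 18 kg)
43 kg → truck 2 (remaining 57 kg)
42 kg → truck 2 (remaining 15 kg)
37 kg → truck 3 (remaining 63 kg)
35 kg → truck 3 (remaining 28 kg)
38 kg → truck 4 (remaining 62 kg)
34 kg → truck 4 (remaining 28 kg)
36 kg → truck 5 (remaining 64 kg)
35 kg → truck 5 (remaining 29 kg)
35 kg → truck 6 (remaining 65 kg)
33 kg → truck 6 (remaining 32 kg)
43 kg → truck 7 (remaining 57 kg)
34 kg → truck 7 (remaining 23 kg)
7 trucks × 100 kg = 700 kg; used 527 kg; unused 173 kg.

173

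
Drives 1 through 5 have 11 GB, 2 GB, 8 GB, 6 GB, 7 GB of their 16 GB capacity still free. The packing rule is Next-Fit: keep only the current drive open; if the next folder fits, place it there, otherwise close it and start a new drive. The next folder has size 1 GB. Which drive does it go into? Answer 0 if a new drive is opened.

5

Next-Fit only looks at drive 5, which has 7 GB free.
1 GB fits there.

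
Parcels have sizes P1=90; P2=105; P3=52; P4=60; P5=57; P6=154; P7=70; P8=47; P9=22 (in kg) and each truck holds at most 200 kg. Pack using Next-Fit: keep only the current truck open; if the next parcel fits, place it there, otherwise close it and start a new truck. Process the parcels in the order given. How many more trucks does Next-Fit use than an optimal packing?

0

Next-Fit: [90,105] [52,60,57] [154] [70,47,22] → 4 trucks.
Total size 657 kg; any packing needs at least ⌈657/200⌉ = 4 trucks.
So 4 is already optimal.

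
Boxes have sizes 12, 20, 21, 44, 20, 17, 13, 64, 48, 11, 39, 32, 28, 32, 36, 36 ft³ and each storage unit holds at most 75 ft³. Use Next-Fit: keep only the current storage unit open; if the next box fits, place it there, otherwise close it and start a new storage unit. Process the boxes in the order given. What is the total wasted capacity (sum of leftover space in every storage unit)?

127

storage unit 1: place 12 ft³, 63 ft³ left
storage unit 1: place 20 ft³, 43 ft³ left
storage unit 1: place 21 ft³, 22 ft³ left
storage unit 2: place 44 ft³, 31 ft³ left
storage unit 2: place 20 ft³, 11 ft³ left
storage unit 3: place 17 ft³, 58 ft³ left
storage unit 3: place 13 ft³, 45 ft³ left
storage unit 4: place 64 ft³, 11 ft³ left
storage unit 5: place 48 ft³, 27 ft³ left
storage unit 5: place 11 ft³, 16 ft³ left
storage unit 6: place 39 ft³, 36 ft³ left
storage unit 6: place 32 ft³, 4 ft³ left
storage unit 7: place 28 ft³, 47 ft³ left
storage unit 7: place 32 ft³, 15 ft³ left
storage unit 8: place 36 ft³, 39 ft³ left
storage unit 8: place 36 ft³, 3 ft³ left
8 storage units × 75 ft³ = 600 ft³; used 473 ft³; unused 127 ft³.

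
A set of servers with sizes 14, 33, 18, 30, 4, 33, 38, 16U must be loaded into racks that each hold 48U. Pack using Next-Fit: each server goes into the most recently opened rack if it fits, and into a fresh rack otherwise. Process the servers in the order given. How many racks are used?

5

Put 14U in rack 1; 34U remain.
Put 33U in rack 1; 1U remain.
Put 18U in rack 2; 30U remain.
Put 30U in rack 2; 0U remain.
Put 4U in rack 3; 44U remain.
Put 33U in rack 3; 11U remain.
Put 38U in rack 4; 10U remain.
Put 16U in rack 5; 32U remain.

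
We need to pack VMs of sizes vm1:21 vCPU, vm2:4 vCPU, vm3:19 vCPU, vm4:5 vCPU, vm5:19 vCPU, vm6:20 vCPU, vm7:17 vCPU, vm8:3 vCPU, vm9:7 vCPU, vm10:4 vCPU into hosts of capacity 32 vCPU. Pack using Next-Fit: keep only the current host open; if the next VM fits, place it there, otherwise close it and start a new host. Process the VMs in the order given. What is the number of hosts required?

5 hosts

vm1 (21 vCPU) → host 1 (remaining 11 vCPU)
vm2 (4 vCPU) → host 1 (remaining 7 vCPU)
vm3 (19 vCPU) → host 2 (remaining 13 vCPU)
vm4 (5 vCPU) → host 2 (remaining 8 vCPU)
vm5 (19 vCPU) → host 3 (remaining 13 vCPU)
vm6 (20 vCPU) → host 4 (remaining 12 vCPU)
vm7 (17 vCPU) → host 5 (remaining 15 vCPU)
vm8 (3 vCPU) → host 5 (remaining 12 vCPU)
vm9 (7 vCPU) → host 5 (remaining 5 vCPU)
vm10 (4 vCPU) → host 5 (remaining 1 vCPU)
Final hosts: [21,4] [19,5] [19] [20] [17,3,7,4].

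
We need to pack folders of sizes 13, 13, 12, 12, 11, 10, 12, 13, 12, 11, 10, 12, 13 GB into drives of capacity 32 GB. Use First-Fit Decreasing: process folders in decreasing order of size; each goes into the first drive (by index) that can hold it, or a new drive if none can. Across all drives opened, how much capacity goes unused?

38

Sorted descending: 13, 13, 13, 13, 12, 12, 12, 12, 12, 11, 11, 10, 10.
Put 13 GB in drive 1; 19 GB remain.
Put 13 GB in drive 1; 6 GB remain.
Put 13 GB in drive 2; 19 GB remain.
Put 13 GB in drive 2; 6 GB remain.
Put 12 GB in drive 3; 20 GB remain.
Put 12 GB in drive 3; 8 GB remain.
Put 12 GB in drive 4; 20 GB remain.
Put 12 GB in drive 4; 8 GB remain.
Put 12 GB in drive 5; 20 GB remain.
Put 11 GB in drive 5; 9 GB remain.
Put 11 GB in drive 6; 21 GB remain.
Put 10 GB in drive 6; 11 GB remain.
Put 10 GB in drive 6; 1 GB remain.
6 drives × 32 GB = 192 GB; used 154 GB; unused 38 GB.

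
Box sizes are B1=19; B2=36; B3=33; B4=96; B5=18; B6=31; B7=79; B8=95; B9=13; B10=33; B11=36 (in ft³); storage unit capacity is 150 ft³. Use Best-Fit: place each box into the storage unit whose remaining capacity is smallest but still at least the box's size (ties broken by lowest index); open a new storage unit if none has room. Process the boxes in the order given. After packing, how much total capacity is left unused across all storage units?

storage unit 1: place B1 (19 ft³), 131 ft³ left
storage unit 1: place B2 (36 ft³), 95 ft³ left
storage unit 1: place B3 (33 ft³), 62 ft³ left
storage unit 2: place B4 (96 ft³), 54 ft³ left
storage unit 2: place B5 (18 ft³), 36 ft³ left
storage unit 2: place B6 (31 ft³), 5 ft³ left
storage unit 3: place B7 (79 ft³), 71 ft³ left
storage unit 4: place B8 (95 ft³), 55 ft³ left
storage unit 4: place B9 (13 ft³), 42 ft³ left
storage unit 4: place B10 (33 ft³), 9 ft³ left
storage unit 1: place B11 (36 ft³), 26 ft³ left
4 storage units × 150 ft³ = 600 ft³; used 489 ft³; unused 111 ft³.

111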